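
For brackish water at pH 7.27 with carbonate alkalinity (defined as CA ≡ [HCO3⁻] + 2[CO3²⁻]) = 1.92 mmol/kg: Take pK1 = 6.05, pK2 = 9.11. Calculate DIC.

DIC = 2.01 mmol/kg

CA = [HCO3⁻] + 2[CO3²⁻] = (α₁ + 2α₂)·DIC
At pH 7.27: [H⁺]/K1 = 10^-1.22 = 0.060256, K2/[H⁺] = 10^-1.84 = 0.014454
α₁ = 1/(1 + 0.060256 + 0.014454) = 1/1.0747 = 0.9305; α₂ = α₁·K2/[H⁺] = 0.01345
α₁ + 2α₂ = 0.9574
DIC = CA / (α₁ + 2α₂) = 1.92 / 0.9574 = 2.01 mmol/kg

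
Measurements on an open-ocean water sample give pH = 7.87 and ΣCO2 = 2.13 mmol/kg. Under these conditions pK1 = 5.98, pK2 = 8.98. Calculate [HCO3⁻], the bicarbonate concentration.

[HCO3⁻] = 1.95 mmol/kg

α₁ = 1 / (1 + [H⁺]/K1 + K2/[H⁺]) = 1 / (1 + 10^-1.89 + 10^-1.11)
   = 1 / (1 + 0.012882 + 0.077625) = 1/1.0905 = 0.9170
[HCO3⁻] = α₁ × DIC = 0.9170 × 2.13 = 1.95 mmol/kg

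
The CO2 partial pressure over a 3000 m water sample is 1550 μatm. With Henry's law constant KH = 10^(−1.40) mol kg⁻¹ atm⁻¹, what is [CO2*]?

KH = 10^(−1.40) = 3.981×10^-2 mol kg⁻¹ atm⁻¹
[CO2*] = KH · pCO2 = 3.981×10^-2 × 1550×10^-6 atm = 6.17×10^-5 mol/kg

[CO2*] = 61.7 μmol/kg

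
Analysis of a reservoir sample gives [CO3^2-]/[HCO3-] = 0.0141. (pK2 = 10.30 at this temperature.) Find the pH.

From K2 = [H⁺][CO3^2-]/[HCO3-]:  pH = pK2 + log₁₀([CO3^2-]/[HCO3-])
log₁₀(0.0141) = -1.851
pH = 10.30 + (-1.851) = 8.45

pH = 8.45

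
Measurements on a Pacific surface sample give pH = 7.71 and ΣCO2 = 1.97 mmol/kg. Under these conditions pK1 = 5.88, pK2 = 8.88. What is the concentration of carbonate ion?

α₂ = 1 / (1 + [H⁺]/K2 + [H⁺]²/(K1K2)) = 1 / (1 + 10^+1.17 + 10^-0.66)
   = 1 / (1 + 14.791 + 0.21878) = 1/16.010 = 0.06246
[CO3²⁻] = α₂ × DIC = 0.06246 × 1.97 = 0.123 mmol/kg

[CO3²⁻] = 0.123 mmol/kg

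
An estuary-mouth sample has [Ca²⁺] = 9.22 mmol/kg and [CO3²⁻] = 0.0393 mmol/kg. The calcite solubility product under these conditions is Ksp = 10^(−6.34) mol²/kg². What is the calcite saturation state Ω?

Ksp = 10^(−6.34) = 4.571×10^-7
Ω = [Ca²⁺][CO3²⁻]/Ksp = (9.22×10^-3)(0.0393×10^-3) / 4.571×10^-7 = 0.793

Ω = 0.793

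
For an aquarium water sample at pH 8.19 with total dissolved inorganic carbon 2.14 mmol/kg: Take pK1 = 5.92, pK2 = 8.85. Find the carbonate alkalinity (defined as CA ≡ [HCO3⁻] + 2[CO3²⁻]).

CA = [HCO3⁻] + 2[CO3²⁻] = (α₁ + 2α₂)·DIC
At pH 8.19: [H⁺]/K1 = 10^-2.27 = 0.0053703, K2/[H⁺] = 10^-0.66 = 0.21878
α₁ = 1/(1 + 0.0053703 + 0.21878) = 1/1.2241 = 0.8169; α₂ = α₁·K2/[H⁺] = 0.1787
α₁ + 2α₂ = 1.1743
CA = 1.1743 × 2.14 = 2.51 mmol/kg

CA = 2.51 mmol/kg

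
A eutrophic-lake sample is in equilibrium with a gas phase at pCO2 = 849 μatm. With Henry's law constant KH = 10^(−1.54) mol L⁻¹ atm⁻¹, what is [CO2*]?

[CO2*] = 24.5 μmol/L

KH = 10^(−1.54) = 2.884×10^-2 mol L⁻¹ atm⁻¹
[CO2*] = KH · pCO2 = 2.884×10^-2 × 849×10^-6 atm = 2.45×10^-5 mol/L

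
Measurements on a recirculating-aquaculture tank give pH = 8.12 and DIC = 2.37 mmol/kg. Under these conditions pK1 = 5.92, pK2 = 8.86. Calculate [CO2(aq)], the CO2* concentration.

α₀ = 1 / (1 + K1/[H⁺] + K1K2/[H⁺]²) = 1 / (1 + 10^+2.20 + 10^+1.46)
   = 1 / (1 + 158.49 + 28.840) = 1/188.33 = 0.005310
[CO2*] = α₀ × DIC = 0.005310 × 2.37 = 0.0126 mmol/kg = 12.6 μmol/kg

[CO2*] = 12.6 μmol/kg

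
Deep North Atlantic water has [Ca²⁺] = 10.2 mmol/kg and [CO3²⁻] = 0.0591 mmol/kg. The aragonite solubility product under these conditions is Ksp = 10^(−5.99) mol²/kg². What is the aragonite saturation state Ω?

Ksp = 10^(−5.99) = 1.023×10^-6
Ω = [Ca²⁺][CO3²⁻]/Ksp = (10.2×10^-3)(0.0591×10^-3) / 1.023×10^-6 = 0.589

Ω = 0.589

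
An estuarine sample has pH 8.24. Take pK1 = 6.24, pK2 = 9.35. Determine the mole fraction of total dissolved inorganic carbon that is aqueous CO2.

α₀ = 1 / (1 + K1/[H⁺] + K1K2/[H⁺]²) = 1 / (1 + 10^+2.00 + 10^+0.89)
   = 1 / (1 + 100.00 + 7.7625) = 1/108.76 = 0.009194

α₀ = 0.00919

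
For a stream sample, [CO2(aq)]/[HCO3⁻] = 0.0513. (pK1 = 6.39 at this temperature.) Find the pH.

From K1 = [H⁺][HCO3⁻]/[CO2(aq)]:  pH = pK1 − log₁₀([CO2(aq)]/[HCO3⁻])
log₁₀(0.0513) = -1.290
pH = 6.39 − (-1.290) = 7.68

pH = 7.68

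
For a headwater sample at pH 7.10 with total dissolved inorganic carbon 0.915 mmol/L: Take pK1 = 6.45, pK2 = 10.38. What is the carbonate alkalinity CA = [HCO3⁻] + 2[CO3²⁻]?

CA = 0.748 mmol/L

CA = [HCO3⁻] + 2[CO3²⁻] = (α₁ + 2α₂)·DIC
At pH 7.10: [H⁺]/K1 = 10^-0.65 = 0.22387, K2/[H⁺] = 10^-3.28 = 0.00052481
α₁ = 1/(1 + 0.22387 + 0.00052481) = 1/1.2244 = 0.8167; α₂ = α₁·K2/[H⁺] = 0.0004286
α₁ + 2α₂ = 0.8176
CA = 0.8176 × 0.915 = 0.748 mmol/L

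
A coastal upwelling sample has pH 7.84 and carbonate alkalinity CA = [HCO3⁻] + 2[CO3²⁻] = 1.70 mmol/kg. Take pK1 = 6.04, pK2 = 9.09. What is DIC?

DIC = 1.64 mmol/kg

CA = [HCO3⁻] + 2[CO3²⁻] = (α₁ + 2α₂)·DIC
At pH 7.84: [H⁺]/K1 = 10^-1.80 = 0.015849, K2/[H⁺] = 10^-1.25 = 0.056234
α₁ = 1/(1 + 0.015849 + 0.056234) = 1/1.0721 = 0.9328; α₂ = α₁·K2/[H⁺] = 0.05245
α₁ + 2α₂ = 1.0377
DIC = CA / (α₁ + 2α₂) = 1.70 / 1.0377 = 1.64 mmol/kg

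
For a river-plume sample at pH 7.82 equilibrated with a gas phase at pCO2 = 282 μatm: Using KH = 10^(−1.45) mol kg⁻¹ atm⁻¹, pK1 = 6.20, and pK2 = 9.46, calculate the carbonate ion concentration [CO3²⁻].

[CO2*] = KH · pCO2 = 10^(−1.45) × 282×10^-6 = 1.001×10^-5 mol/kg
α₀ = 1/(1 + K1/[H⁺] + K1K2/[H⁺]²) = 1/(1 + 10^+1.62 + 10^-0.02) = 0.02291
DIC = [CO2*]/α₀ = 1.001×10^-5 / 0.02291 = 0.4367 mmol/kg
[CO3²⁻] = α₂·DIC; α₂ = 0.02188, so [CO3²⁻] = 0.02188 × 0.4367 = 0.00956 mmol/kg = 9.56 μmol/kg

[CO3²⁻] = 9.56 μmol/kg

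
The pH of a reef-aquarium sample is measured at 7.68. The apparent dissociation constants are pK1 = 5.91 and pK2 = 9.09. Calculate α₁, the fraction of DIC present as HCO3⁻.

α₁ = 0.947

α₁ = 1 / (1 + [H⁺]/K1 + K2/[H⁺]) = 1 / (1 + 10^-1.77 + 10^-1.41)
   = 1 / (1 + 0.016982 + 0.038905) = 1/1.0559 = 0.9471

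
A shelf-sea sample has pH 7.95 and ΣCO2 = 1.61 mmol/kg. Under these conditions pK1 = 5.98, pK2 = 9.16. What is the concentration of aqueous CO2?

α₀ = 1 / (1 + K1/[H⁺] + K1K2/[H⁺]²) = 1 / (1 + 10^+1.97 + 10^+0.76)
   = 1 / (1 + 93.325 + 5.7544) = 1/100.08 = 0.009992
[CO2*] = α₀ × DIC = 0.009992 × 1.61 = 0.0161 mmol/kg = 16.1 μmol/kg

[CO2*] = 16.1 μmol/kg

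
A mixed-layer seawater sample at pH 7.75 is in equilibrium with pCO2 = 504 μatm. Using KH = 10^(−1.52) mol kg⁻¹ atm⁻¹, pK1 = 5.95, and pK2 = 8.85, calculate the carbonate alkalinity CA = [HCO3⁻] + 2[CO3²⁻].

[CO2*] = KH · pCO2 = 10^(−1.52) × 504×10^-6 = 1.522×10^-5 mol/kg
α₀ = 1/(1 + K1/[H⁺] + K1K2/[H⁺]²) = 1/(1 + 10^+1.80 + 10^+0.70) = 0.01447
DIC = [CO2*]/α₀ = 1.522×10^-5 / 0.01447 = 1.052 mmol/kg
CA = (α₁ + 2α₂)·DIC = (0.9130 + 2×0.07252) × 1.052 = 1.11 mmol/kg

CA = 1.11 mmol/kg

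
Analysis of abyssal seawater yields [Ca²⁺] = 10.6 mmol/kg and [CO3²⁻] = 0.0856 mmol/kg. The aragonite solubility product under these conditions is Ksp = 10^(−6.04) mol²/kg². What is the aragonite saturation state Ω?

Ksp = 10^(−6.04) = 9.120×10^-7
Ω = [Ca²⁺][CO3²⁻]/Ksp = (10.6×10^-3)(0.0856×10^-3) / 9.120×10^-7 = 0.995

Ω = 0.995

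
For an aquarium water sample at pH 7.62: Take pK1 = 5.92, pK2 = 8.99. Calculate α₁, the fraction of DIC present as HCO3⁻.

α₁ = 0.941

α₁ = 1 / (1 + [H⁺]/K1 + K2/[H⁺]) = 1 / (1 + 10^-1.70 + 10^-1.37)
   = 1 / (1 + 0.019953 + 0.042658) = 1/1.0626 = 0.9411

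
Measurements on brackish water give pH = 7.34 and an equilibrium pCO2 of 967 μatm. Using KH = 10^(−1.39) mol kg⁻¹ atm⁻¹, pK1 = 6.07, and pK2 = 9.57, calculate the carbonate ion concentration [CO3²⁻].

[CO2*] = KH · pCO2 = 10^(−1.39) × 967×10^-6 = 3.939×10^-5 mol/kg
α₀ = 1/(1 + K1/[H⁺] + K1K2/[H⁺]²) = 1/(1 + 10^+1.27 + 10^-0.96) = 0.05068
DIC = [CO2*]/α₀ = 3.939×10^-5 / 0.05068 = 0.7773 mmol/kg
[CO3²⁻] = α₂·DIC; α₂ = 0.005557, so [CO3²⁻] = 0.005557 × 0.7773 = 0.00432 mmol/kg = 4.32 μmol/kg

[CO3²⁻] = 4.32 μmol/kg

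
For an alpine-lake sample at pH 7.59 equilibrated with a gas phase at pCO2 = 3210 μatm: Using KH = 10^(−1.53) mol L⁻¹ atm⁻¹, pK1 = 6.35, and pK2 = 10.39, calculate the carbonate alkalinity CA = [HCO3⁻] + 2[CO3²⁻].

[CO2*] = KH · pCO2 = 10^(−1.53) × 3210×10^-6 = 9.473×10^-5 mol/L
α₀ = 1/(1 + K1/[H⁺] + K1K2/[H⁺]²) = 1/(1 + 10^+1.24 + 10^-1.56) = 0.05433
DIC = [CO2*]/α₀ = 9.473×10^-5 / 0.05433 = 1.744 mmol/L
CA = (α₁ + 2α₂)·DIC = (0.9442 + 2×0.001496) × 1.744 = 1.65 mmol/L

CA = 1.65 mmol/L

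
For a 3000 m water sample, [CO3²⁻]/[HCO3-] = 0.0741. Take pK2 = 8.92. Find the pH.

pH = 7.79

From K2 = [H⁺][CO3²⁻]/[HCO3-]:  pH = pK2 + log₁₀([CO3²⁻]/[HCO3-])
log₁₀(0.0741) = -1.130
pH = 8.92 + (-1.130) = 7.79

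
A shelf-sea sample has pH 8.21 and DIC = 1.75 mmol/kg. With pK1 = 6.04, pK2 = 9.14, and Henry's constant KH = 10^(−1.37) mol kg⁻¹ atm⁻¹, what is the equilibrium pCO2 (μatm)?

pCO2 = 247 μatm

α₀ = 1 / (1 + K1/[H⁺] + K1K2/[H⁺]²) = 1 / (1 + 10^+2.17 + 10^+1.24)
   = 1 / (1 + 147.91 + 17.378) = 1/166.29 = 0.006014
[CO2*] = α₀ × DIC = 0.006014 × 1.75 = 0.01052 mmol/kg = 10.52 μmol/kg
pCO2 = [CO2*]/KH = 1.052×10^-5 / 4.266×10^-2 = 247 μatm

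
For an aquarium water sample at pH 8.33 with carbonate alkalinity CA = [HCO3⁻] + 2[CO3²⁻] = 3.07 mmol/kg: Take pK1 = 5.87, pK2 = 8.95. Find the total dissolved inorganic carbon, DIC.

CA = [HCO3⁻] + 2[CO3²⁻] = (α₁ + 2α₂)·DIC
At pH 8.33: [H⁺]/K1 = 10^-2.46 = 0.0034674, K2/[H⁺] = 10^-0.62 = 0.23988
α₁ = 1/(1 + 0.0034674 + 0.23988) = 1/1.2434 = 0.8043; α₂ = α₁·K2/[H⁺] = 0.1929
α₁ + 2α₂ = 1.1901
DIC = CA / (α₁ + 2α₂) = 3.07 / 1.1901 = 2.58 mmol/kg

DIC = 2.58 mmol/kg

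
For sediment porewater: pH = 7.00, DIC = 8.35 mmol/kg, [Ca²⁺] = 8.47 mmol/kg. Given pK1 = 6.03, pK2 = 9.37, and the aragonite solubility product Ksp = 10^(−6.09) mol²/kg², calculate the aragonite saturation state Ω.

α₂ = 1 / (1 + [H⁺]/K2 + [H⁺]²/(K1K2)) = 1 / (1 + 10^+2.37 + 10^+1.40)
   = 1 / (1 + 234.42 + 25.119) = 1/260.54 = 0.003838
[CO3²⁻] = α₂ × DIC = 0.003838 × 8.35 = 0.03205 mmol/kg
Ksp = 10^(−6.09) = 8.128×10^-7
Ω = [Ca²⁺][CO3²⁻]/Ksp = (8.47×10^-3)(3.205×10^-5) / 8.128×10^-7 = 0.334

Ω = 0.334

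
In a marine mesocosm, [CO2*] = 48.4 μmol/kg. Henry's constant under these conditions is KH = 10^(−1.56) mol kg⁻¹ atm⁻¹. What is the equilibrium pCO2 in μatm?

pCO2 = 1760 μatm

KH = 10^(−1.56) = 2.754×10^-2 mol kg⁻¹ atm⁻¹
pCO2 = [CO2*]/KH = 48.4×10^-6 / 2.754×10^-2 = 1.76×10^-3 atm = 1760 μatm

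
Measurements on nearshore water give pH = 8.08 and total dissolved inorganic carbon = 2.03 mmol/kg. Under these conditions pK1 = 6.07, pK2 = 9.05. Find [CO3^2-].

α₂ = 1 / (1 + [H⁺]/K2 + [H⁺]²/(K1K2)) = 1 / (1 + 10^+0.97 + 10^-1.04)
   = 1 / (1 + 9.3325 + 0.091201) = 1/10.424 = 0.09593
[CO3²⁻] = α₂ × DIC = 0.09593 × 2.03 = 0.195 mmol/kg

[CO3²⁻] = 0.195 mmol/kg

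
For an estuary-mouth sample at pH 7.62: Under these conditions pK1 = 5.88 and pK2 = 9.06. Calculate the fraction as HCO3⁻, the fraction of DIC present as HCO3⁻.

α₁ = 0.948

α₁ = 1 / (1 + [H⁺]/K1 + K2/[H⁺]) = 1 / (1 + 10^-1.74 + 10^-1.44)
   = 1 / (1 + 0.018197 + 0.036308) = 1/1.0545 = 0.9483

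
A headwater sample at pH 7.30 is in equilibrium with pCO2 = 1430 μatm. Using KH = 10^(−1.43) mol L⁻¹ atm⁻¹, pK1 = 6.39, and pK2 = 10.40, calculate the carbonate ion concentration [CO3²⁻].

[CO3²⁻] = 0.343 μmol/L

[CO2*] = KH · pCO2 = 10^(−1.43) × 1430×10^-6 = 5.313×10^-5 mol/L
α₀ = 1/(1 + K1/[H⁺] + K1K2/[H⁺]²) = 1/(1 + 10^+0.91 + 10^-2.19) = 0.1095
DIC = [CO2*]/α₀ = 5.313×10^-5 / 0.1095 = 0.4853 mmol/L
[CO3²⁻] = α₂·DIC; α₂ = 0.0007068, so [CO3²⁻] = 0.0007068 × 0.4853 = 0.000343 mmol/L = 0.343 μmol/L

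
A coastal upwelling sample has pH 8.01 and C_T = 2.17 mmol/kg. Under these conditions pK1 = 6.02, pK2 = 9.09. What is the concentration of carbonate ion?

[CO3²⁻] = 0.165 mmol/kg

α₂ = 1 / (1 + [H⁺]/K2 + [H⁺]²/(K1K2)) = 1 / (1 + 10^+1.08 + 10^-0.91)
   = 1 / (1 + 12.023 + 0.12303) = 1/13.146 = 0.07607
[CO3²⁻] = α₂ × DIC = 0.07607 × 2.17 = 0.165 mmol/kg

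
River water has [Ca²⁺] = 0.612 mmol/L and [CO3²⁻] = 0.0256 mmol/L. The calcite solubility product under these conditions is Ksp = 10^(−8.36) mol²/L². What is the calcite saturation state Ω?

Ksp = 10^(−8.36) = 4.365×10^-9
Ω = [Ca²⁺][CO3²⁻]/Ksp = (0.612×10^-3)(0.0256×10^-3) / 4.365×10^-9 = 3.59

Ω = 3.59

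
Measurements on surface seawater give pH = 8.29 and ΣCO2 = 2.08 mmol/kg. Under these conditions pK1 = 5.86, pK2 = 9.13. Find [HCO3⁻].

[HCO3⁻] = 1.81 mmol/kg

α₁ = 1 / (1 + [H⁺]/K1 + K2/[H⁺]) = 1 / (1 + 10^-2.43 + 10^-0.84)
   = 1 / (1 + 0.0037154 + 0.14454) = 1/1.1483 = 0.8709
[HCO3⁻] = α₁ × DIC = 0.8709 × 2.08 = 1.81 mmol/kg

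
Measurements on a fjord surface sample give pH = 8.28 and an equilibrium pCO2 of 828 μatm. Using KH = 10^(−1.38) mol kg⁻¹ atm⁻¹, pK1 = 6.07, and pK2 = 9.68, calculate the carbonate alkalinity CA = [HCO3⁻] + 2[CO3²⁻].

[CO2*] = KH · pCO2 = 10^(−1.38) × 828×10^-6 = 3.452×10^-5 mol/kg
α₀ = 1/(1 + K1/[H⁺] + K1K2/[H⁺]²) = 1/(1 + 10^+2.21 + 10^+0.81) = 0.005895
DIC = [CO2*]/α₀ = 3.452×10^-5 / 0.005895 = 5.855 mmol/kg
CA = (α₁ + 2α₂)·DIC = (0.9560 + 2×0.03806) × 5.855 = 6.04 mmol/kg

CA = 6.04 mmol/kg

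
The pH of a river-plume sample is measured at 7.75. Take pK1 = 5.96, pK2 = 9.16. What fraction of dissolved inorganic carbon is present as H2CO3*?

α₀ = 0.0154

α₀ = 1 / (1 + K1/[H⁺] + K1K2/[H⁺]²) = 1 / (1 + 10^+1.79 + 10^+0.38)
   = 1 / (1 + 61.660 + 2.3988) = 1/65.058 = 0.01537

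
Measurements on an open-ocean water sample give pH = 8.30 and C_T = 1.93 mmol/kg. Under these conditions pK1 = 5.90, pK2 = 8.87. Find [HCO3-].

[HCO3⁻] = 1.52 mmol/kg

α₁ = 1 / (1 + [H⁺]/K1 + K2/[H⁺]) = 1 / (1 + 10^-2.40 + 10^-0.57)
   = 1 / (1 + 0.0039811 + 0.26915) = 1/1.2731 = 0.7855
[HCO3⁻] = α₁ × DIC = 0.7855 × 1.93 = 1.52 mmol/kg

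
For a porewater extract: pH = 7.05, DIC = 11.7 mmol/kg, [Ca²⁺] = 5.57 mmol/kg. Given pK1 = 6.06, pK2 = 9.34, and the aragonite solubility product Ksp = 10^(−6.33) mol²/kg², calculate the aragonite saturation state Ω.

α₂ = 1 / (1 + [H⁺]/K2 + [H⁺]²/(K1K2)) = 1 / (1 + 10^+2.29 + 10^+1.30)
   = 1 / (1 + 194.98 + 19.953) = 1/215.94 = 0.004631
[CO3²⁻] = α₂ × DIC = 0.004631 × 11.7 = 0.05418 mmol/kg
Ksp = 10^(−6.33) = 4.677×10^-7
Ω = [Ca²⁺][CO3²⁻]/Ksp = (5.57×10^-3)(5.418×10^-5) / 4.677×10^-7 = 0.645

Ω = 0.645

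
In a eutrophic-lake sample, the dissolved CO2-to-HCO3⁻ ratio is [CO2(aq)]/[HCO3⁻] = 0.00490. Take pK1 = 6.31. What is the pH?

From K1 = [H⁺][HCO3⁻]/[CO2(aq)]:  pH = pK1 − log₁₀([CO2(aq)]/[HCO3⁻])
log₁₀(0.00490) = -2.310
pH = 6.31 − (-2.310) = 8.62

pH = 8.62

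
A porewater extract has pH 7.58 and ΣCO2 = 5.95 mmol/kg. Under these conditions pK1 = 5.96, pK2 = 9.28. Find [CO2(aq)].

α₀ = 1 / (1 + K1/[H⁺] + K1K2/[H⁺]²) = 1 / (1 + 10^+1.62 + 10^-0.08)
   = 1 / (1 + 41.687 + 0.83176) = 1/43.519 = 0.02298
[CO2*] = α₀ × DIC = 0.02298 × 5.95 = 0.137 mmol/kg

[CO2*] = 0.137 mmol/kg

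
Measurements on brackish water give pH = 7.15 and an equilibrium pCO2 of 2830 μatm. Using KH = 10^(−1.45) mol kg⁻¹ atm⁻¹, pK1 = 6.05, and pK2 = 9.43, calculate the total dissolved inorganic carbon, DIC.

DIC = 1.37 mmol/kg

[CO2*] = KH · pCO2 = 10^(−1.45) × 2830×10^-6 = 1.004×10^-4 mol/kg
α₀ = 1/(1 + K1/[H⁺] + K1K2/[H⁺]²) = 1/(1 + 10^+1.10 + 10^-1.18) = 0.07323
DIC = [CO2*]/α₀ = 1.004×10^-4 / 0.07323 = 1.37 mmol/kg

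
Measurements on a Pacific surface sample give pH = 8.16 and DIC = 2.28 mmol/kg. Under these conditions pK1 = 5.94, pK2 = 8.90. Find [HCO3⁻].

α₁ = 1 / (1 + [H⁺]/K1 + K2/[H⁺]) = 1 / (1 + 10^-2.22 + 10^-0.74)
   = 1 / (1 + 0.0060256 + 0.18197) = 1/1.1880 = 0.8418
[HCO3⁻] = α₁ × DIC = 0.8418 × 2.28 = 1.92 mmol/kg

[HCO3⁻] = 1.92 mmol/kg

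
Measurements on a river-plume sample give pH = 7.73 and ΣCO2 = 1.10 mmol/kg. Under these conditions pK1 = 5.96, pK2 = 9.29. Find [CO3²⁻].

[CO3²⁻] = 0.0290 mmol/kg

α₂ = 1 / (1 + [H⁺]/K2 + [H⁺]²/(K1K2)) = 1 / (1 + 10^+1.56 + 10^-0.21)
   = 1 / (1 + 36.308 + 0.61660) = 1/37.924 = 0.02637
[CO3²⁻] = α₂ × DIC = 0.02637 × 1.10 = 0.0290 mmol/kg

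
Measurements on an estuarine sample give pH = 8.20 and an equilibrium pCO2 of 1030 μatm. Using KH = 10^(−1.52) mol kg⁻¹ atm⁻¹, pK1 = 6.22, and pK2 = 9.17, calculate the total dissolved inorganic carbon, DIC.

DIC = 3.32 mmol/kg

[CO2*] = KH · pCO2 = 10^(−1.52) × 1030×10^-6 = 3.111×10^-5 mol/kg
α₀ = 1/(1 + K1/[H⁺] + K1K2/[H⁺]²) = 1/(1 + 10^+1.98 + 10^+1.01) = 0.009369
DIC = [CO2*]/α₀ = 3.111×10^-5 / 0.009369 = 3.32 mmol/kg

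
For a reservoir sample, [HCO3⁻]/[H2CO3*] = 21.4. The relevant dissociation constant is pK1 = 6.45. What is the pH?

From K1 = [H⁺][HCO3⁻]/[H2CO3*]:  pH = pK1 + log₁₀([HCO3⁻]/[H2CO3*])
log₁₀(21.4) = +1.330
pH = 6.45 + (+1.330) = 7.78

pH = 7.78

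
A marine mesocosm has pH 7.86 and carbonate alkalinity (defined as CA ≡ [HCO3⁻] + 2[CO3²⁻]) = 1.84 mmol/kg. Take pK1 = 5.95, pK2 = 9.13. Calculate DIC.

CA = [HCO3⁻] + 2[CO3²⁻] = (α₁ + 2α₂)·DIC
At pH 7.86: [H⁺]/K1 = 10^-1.91 = 0.012303, K2/[H⁺] = 10^-1.27 = 0.053703
α₁ = 1/(1 + 0.012303 + 0.053703) = 1/1.0660 = 0.9381; α₂ = α₁·K2/[H⁺] = 0.05038
α₁ + 2α₂ = 1.0388
DIC = CA / (α₁ + 2α₂) = 1.84 / 1.0388 = 1.77 mmol/kg

DIC = 1.77 mmol/kg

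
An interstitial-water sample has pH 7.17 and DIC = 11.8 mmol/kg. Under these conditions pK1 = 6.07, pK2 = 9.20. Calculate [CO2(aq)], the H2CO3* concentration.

[CO2*] = 0.861 mmol/kg

α₀ = 1 / (1 + K1/[H⁺] + K1K2/[H⁺]²) = 1 / (1 + 10^+1.10 + 10^-0.93)
   = 1 / (1 + 12.589 + 0.11749) = 1/13.707 = 0.07296
[CO2*] = α₀ × DIC = 0.07296 × 11.8 = 0.861 mmol/kg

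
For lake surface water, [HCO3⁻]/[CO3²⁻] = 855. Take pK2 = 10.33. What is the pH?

pH = 7.40

From K2 = [H⁺][CO3²⁻]/[HCO3⁻]:  pH = pK2 − log₁₀([HCO3⁻]/[CO3²⁻])
log₁₀(855) = +2.932
pH = 10.33 − (+2.932) = 7.40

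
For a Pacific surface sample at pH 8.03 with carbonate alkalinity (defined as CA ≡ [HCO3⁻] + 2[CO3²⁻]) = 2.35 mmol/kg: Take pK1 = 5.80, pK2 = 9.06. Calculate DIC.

DIC = 2.18 mmol/kg

CA = [HCO3⁻] + 2[CO3²⁻] = (α₁ + 2α₂)·DIC
At pH 8.03: [H⁺]/K1 = 10^-2.23 = 0.0058884, K2/[H⁺] = 10^-1.03 = 0.093325
α₁ = 1/(1 + 0.0058884 + 0.093325) = 1/1.0992 = 0.9097; α₂ = α₁·K2/[H⁺] = 0.08490
α₁ + 2α₂ = 1.0795
DIC = CA / (α₁ + 2α₂) = 2.35 / 1.0795 = 2.18 mmol/kg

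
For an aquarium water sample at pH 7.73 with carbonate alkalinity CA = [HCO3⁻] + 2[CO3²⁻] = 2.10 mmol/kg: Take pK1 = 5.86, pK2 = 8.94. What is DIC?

CA = [HCO3⁻] + 2[CO3²⁻] = (α₁ + 2α₂)·DIC
At pH 7.73: [H⁺]/K1 = 10^-1.87 = 0.013490, K2/[H⁺] = 10^-1.21 = 0.061660
α₁ = 1/(1 + 0.013490 + 0.061660) = 1/1.0751 = 0.9301; α₂ = α₁·K2/[H⁺] = 0.05735
α₁ + 2α₂ = 1.0448
DIC = CA / (α₁ + 2α₂) = 2.10 / 1.0448 = 2.01 mmol/kg

DIC = 2.01 mmol/kg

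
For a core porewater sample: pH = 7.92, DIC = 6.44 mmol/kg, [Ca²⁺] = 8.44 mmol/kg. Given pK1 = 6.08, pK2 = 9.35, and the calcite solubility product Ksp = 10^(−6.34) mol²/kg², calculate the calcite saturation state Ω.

Ω = 4.20

α₂ = 1 / (1 + [H⁺]/K2 + [H⁺]²/(K1K2)) = 1 / (1 + 10^+1.43 + 10^-0.41)
   = 1 / (1 + 26.915 + 0.38905) = 1/28.304 = 0.03533
[CO3²⁻] = α₂ × DIC = 0.03533 × 6.44 = 0.2275 mmol/kg
Ksp = 10^(−6.34) = 4.571×10^-7
Ω = [Ca²⁺][CO3²⁻]/Ksp = (8.44×10^-3)(2.275×10^-4) / 4.571×10^-7 = 4.20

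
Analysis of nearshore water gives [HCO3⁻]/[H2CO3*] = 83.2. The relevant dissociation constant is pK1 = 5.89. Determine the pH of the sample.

pH = 7.81

From K1 = [H⁺][HCO3⁻]/[H2CO3*]:  pH = pK1 + log₁₀([HCO3⁻]/[H2CO3*])
log₁₀(83.2) = +1.920
pH = 5.89 + (+1.920) = 7.81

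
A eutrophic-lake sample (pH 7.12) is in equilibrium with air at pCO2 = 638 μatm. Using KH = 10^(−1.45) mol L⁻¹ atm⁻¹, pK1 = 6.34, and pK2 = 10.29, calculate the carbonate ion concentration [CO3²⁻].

[CO3²⁻] = 0.0922 μmol/L

[CO2*] = KH · pCO2 = 10^(−1.45) × 638×10^-6 = 2.264×10^-5 mol/L
α₀ = 1/(1 + K1/[H⁺] + K1K2/[H⁺]²) = 1/(1 + 10^+0.78 + 10^-2.39) = 0.1423
DIC = [CO2*]/α₀ = 2.264×10^-5 / 0.1423 = 0.1591 mmol/L
[CO3²⁻] = α₂·DIC; α₂ = 0.0005795, so [CO3²⁻] = 0.0005795 × 0.1591 = 9.22×10^-5 mmol/L = 0.0922 μmol/L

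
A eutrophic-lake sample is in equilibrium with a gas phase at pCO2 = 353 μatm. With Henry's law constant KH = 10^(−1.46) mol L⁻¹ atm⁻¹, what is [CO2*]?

[CO2*] = 12.2 μmol/L

KH = 10^(−1.46) = 3.467×10^-2 mol L⁻¹ atm⁻¹
[CO2*] = KH · pCO2 = 3.467×10^-2 × 353×10^-6 atm = 1.22×10^-5 mol/L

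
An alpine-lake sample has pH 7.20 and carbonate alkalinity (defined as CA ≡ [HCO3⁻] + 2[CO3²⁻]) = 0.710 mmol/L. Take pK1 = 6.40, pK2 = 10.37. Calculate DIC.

DIC = 0.822 mmol/L

CA = [HCO3⁻] + 2[CO3²⁻] = (α₁ + 2α₂)·DIC
At pH 7.20: [H⁺]/K1 = 10^-0.80 = 0.15849, K2/[H⁺] = 10^-3.17 = 0.00067608
α₁ = 1/(1 + 0.15849 + 0.00067608) = 1/1.1592 = 0.8627; α₂ = α₁·K2/[H⁺] = 0.0005832
α₁ + 2α₂ = 0.8639
DIC = CA / (α₁ + 2α₂) = 0.710 / 0.8639 = 0.822 mmol/L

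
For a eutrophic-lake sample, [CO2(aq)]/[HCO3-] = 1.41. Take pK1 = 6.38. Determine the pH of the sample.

pH = 6.23

From K1 = [H⁺][HCO3-]/[CO2(aq)]:  pH = pK1 − log₁₀([CO2(aq)]/[HCO3-])
log₁₀(1.41) = +0.149
pH = 6.38 − (+0.149) = 6.23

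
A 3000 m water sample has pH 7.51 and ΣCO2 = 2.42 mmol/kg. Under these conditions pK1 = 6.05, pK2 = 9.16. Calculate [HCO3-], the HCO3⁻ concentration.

α₁ = 1 / (1 + [H⁺]/K1 + K2/[H⁺]) = 1 / (1 + 10^-1.46 + 10^-1.65)
   = 1 / (1 + 0.034674 + 0.022387) = 1/1.0571 = 0.9460
[HCO3⁻] = α₁ × DIC = 0.9460 × 2.42 = 2.29 mmol/kg

[HCO3⁻] = 2.29 mmol/kg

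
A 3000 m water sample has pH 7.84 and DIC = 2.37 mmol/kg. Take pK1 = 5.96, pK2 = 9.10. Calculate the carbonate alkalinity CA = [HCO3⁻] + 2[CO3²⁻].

CA = 2.46 mmol/kg

CA = [HCO3⁻] + 2[CO3²⁻] = (α₁ + 2α₂)·DIC
At pH 7.84: [H⁺]/K1 = 10^-1.88 = 0.013183, K2/[H⁺] = 10^-1.26 = 0.054954
α₁ = 1/(1 + 0.013183 + 0.054954) = 1/1.0681 = 0.9362; α₂ = α₁·K2/[H⁺] = 0.05145
α₁ + 2α₂ = 1.0391
CA = 1.0391 × 2.37 = 2.46 mmol/kg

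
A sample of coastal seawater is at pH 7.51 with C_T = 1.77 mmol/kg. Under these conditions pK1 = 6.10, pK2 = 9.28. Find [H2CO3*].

α₀ = 1 / (1 + K1/[H⁺] + K1K2/[H⁺]²) = 1 / (1 + 10^+1.41 + 10^-0.36)
   = 1 / (1 + 25.704 + 0.43652) = 1/27.140 = 0.03685
[CO2*] = α₀ × DIC = 0.03685 × 1.77 = 0.0652 mmol/kg

[CO2*] = 0.0652 mmol/kg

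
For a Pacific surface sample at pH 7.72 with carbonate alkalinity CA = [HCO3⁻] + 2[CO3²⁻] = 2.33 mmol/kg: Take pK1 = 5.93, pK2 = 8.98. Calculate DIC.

DIC = 2.25 mmol/kg

CA = [HCO3⁻] + 2[CO3²⁻] = (α₁ + 2α₂)·DIC
At pH 7.72: [H⁺]/K1 = 10^-1.79 = 0.016218, K2/[H⁺] = 10^-1.26 = 0.054954
α₁ = 1/(1 + 0.016218 + 0.054954) = 1/1.0712 = 0.9336; α₂ = α₁·K2/[H⁺] = 0.05130
α₁ + 2α₂ = 1.0362
DIC = CA / (α₁ + 2α₂) = 2.33 / 1.0362 = 2.25 mmol/kg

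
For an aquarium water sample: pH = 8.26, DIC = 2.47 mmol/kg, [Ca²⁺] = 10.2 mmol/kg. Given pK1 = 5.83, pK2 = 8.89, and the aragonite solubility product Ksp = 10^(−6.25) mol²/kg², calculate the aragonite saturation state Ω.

α₂ = 1 / (1 + [H⁺]/K2 + [H⁺]²/(K1K2)) = 1 / (1 + 10^+0.63 + 10^-1.80)
   = 1 / (1 + 4.2658 + 0.015849) = 1/5.2816 = 0.1893
[CO3²⁻] = α₂ × DIC = 0.1893 × 2.47 = 0.4677 mmol/kg
Ksp = 10^(−6.25) = 5.623×10^-7
Ω = [Ca²⁺][CO3²⁻]/Ksp = (10.2×10^-3)(4.677×10^-4) / 5.623×10^-7 = 8.48

Ω = 8.48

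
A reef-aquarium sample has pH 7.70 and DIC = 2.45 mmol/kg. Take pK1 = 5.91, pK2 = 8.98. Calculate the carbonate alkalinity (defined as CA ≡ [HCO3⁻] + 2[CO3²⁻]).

CA = [HCO3⁻] + 2[CO3²⁻] = (α₁ + 2α₂)·DIC
At pH 7.70: [H⁺]/K1 = 10^-1.79 = 0.016218, K2/[H⁺] = 10^-1.28 = 0.052481
α₁ = 1/(1 + 0.016218 + 0.052481) = 1/1.0687 = 0.9357; α₂ = α₁·K2/[H⁺] = 0.04911
α₁ + 2α₂ = 1.0339
CA = 1.0339 × 2.45 = 2.53 mmol/kg

CA = 2.53 mmol/kg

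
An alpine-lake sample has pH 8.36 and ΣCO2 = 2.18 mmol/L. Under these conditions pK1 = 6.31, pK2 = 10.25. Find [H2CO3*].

α₀ = 1 / (1 + K1/[H⁺] + K1K2/[H⁺]²) = 1 / (1 + 10^+2.05 + 10^+0.16)
   = 1 / (1 + 112.20 + 1.4454) = 1/114.65 = 0.008722
[CO2*] = α₀ × DIC = 0.008722 × 2.18 = 0.0190 mmol/L = 19.0 μmol/L

[CO2*] = 19.0 μmol/L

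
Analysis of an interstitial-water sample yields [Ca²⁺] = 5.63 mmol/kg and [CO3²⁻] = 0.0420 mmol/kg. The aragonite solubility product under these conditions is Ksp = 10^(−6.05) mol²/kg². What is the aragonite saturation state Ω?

Ω = 0.265

Ksp = 10^(−6.05) = 8.913×10^-7
Ω = [Ca²⁺][CO3²⁻]/Ksp = (5.63×10^-3)(0.0420×10^-3) / 8.913×10^-7 = 0.265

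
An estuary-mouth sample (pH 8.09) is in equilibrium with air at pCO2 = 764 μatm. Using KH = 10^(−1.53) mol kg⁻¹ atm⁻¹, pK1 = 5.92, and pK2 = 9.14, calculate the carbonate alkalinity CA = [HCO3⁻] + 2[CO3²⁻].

CA = 3.93 mmol/kg

[CO2*] = KH · pCO2 = 10^(−1.53) × 764×10^-6 = 2.255×10^-5 mol/kg
α₀ = 1/(1 + K1/[H⁺] + K1K2/[H⁺]²) = 1/(1 + 10^+2.17 + 10^+1.12) = 0.006169
DIC = [CO2*]/α₀ = 2.255×10^-5 / 0.006169 = 3.655 mmol/kg
CA = (α₁ + 2α₂)·DIC = (0.9125 + 2×0.08133) × 3.655 = 3.93 mmol/kg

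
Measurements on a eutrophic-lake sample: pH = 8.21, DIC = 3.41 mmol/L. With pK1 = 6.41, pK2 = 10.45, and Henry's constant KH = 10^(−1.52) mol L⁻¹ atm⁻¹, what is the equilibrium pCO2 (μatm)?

pCO2 = 1750 μatm

α₀ = 1 / (1 + K1/[H⁺] + K1K2/[H⁺]²) = 1 / (1 + 10^+1.80 + 10^-0.44)
   = 1 / (1 + 63.096 + 0.36308) = 1/64.459 = 0.01551
[CO2*] = α₀ × DIC = 0.01551 × 3.41 = 0.05290 mmol/L
pCO2 = [CO2*]/KH = 5.290×10^-5 / 3.020×10^-2 = 1750 μatm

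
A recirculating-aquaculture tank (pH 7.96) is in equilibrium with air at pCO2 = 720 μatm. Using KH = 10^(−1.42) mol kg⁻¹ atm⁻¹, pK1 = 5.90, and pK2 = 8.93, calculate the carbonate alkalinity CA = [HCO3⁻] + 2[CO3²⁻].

[CO2*] = KH · pCO2 = 10^(−1.42) × 720×10^-6 = 2.737×10^-5 mol/kg
α₀ = 1/(1 + K1/[H⁺] + K1K2/[H⁺]²) = 1/(1 + 10^+2.06 + 10^+1.09) = 0.007805
DIC = [CO2*]/α₀ = 2.737×10^-5 / 0.007805 = 3.507 mmol/kg
CA = (α₁ + 2α₂)·DIC = (0.8962 + 2×0.09603) × 3.507 = 3.82 mmol/kg

CA = 3.82 mmol/kg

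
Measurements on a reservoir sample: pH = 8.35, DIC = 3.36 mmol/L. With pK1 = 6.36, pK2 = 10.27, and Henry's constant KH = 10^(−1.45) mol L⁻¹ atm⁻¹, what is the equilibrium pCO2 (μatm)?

α₀ = 1 / (1 + K1/[H⁺] + K1K2/[H⁺]²) = 1 / (1 + 10^+1.99 + 10^+0.07)
   = 1 / (1 + 97.724 + 1.1749) = 1/99.899 = 0.01001
[CO2*] = α₀ × DIC = 0.01001 × 3.36 = 0.03363 mmol/L
pCO2 = [CO2*]/KH = 3.363×10^-5 / 3.548×10^-2 = 948 μatm

pCO2 = 948 μatm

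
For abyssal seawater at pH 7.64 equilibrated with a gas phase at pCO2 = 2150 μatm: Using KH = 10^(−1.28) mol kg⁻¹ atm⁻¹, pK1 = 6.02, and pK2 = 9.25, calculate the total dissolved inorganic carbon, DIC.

DIC = 4.93 mmol/kg

[CO2*] = KH · pCO2 = 10^(−1.28) × 2150×10^-6 = 1.128×10^-4 mol/kg
α₀ = 1/(1 + K1/[H⁺] + K1K2/[H⁺]²) = 1/(1 + 10^+1.62 + 10^+0.01) = 0.02288
DIC = [CO2*]/α₀ = 1.128×10^-4 / 0.02288 = 4.93 mmol/kg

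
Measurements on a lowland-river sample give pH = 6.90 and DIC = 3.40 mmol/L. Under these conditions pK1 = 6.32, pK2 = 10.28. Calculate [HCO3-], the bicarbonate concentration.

[HCO3⁻] = 2.69 mmol/L

α₁ = 1 / (1 + [H⁺]/K1 + K2/[H⁺]) = 1 / (1 + 10^-0.58 + 10^-3.38)
   = 1 / (1 + 0.26303 + 0.00041687) = 1/1.2634 = 0.7915
[HCO3⁻] = α₁ × DIC = 0.7915 × 3.40 = 2.69 mmol/L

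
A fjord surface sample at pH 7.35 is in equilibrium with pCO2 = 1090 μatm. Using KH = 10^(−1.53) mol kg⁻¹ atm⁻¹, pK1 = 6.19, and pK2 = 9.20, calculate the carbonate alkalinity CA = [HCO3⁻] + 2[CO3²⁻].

[CO2*] = KH · pCO2 = 10^(−1.53) × 1090×10^-6 = 3.217×10^-5 mol/kg
α₀ = 1/(1 + K1/[H⁺] + K1K2/[H⁺]²) = 1/(1 + 10^+1.16 + 10^-0.69) = 0.06386
DIC = [CO2*]/α₀ = 3.217×10^-5 / 0.06386 = 0.5037 mmol/kg
CA = (α₁ + 2α₂)·DIC = (0.9231 + 2×0.01304) × 0.5037 = 0.478 mmol/kg

CA = 0.478 mmol/kg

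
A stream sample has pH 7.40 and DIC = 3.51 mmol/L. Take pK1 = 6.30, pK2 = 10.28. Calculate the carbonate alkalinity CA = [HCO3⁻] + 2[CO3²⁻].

CA = 3.26 mmol/L

CA = [HCO3⁻] + 2[CO3²⁻] = (α₁ + 2α₂)·DIC
At pH 7.40: [H⁺]/K1 = 10^-1.10 = 0.079433, K2/[H⁺] = 10^-2.88 = 0.0013183
α₁ = 1/(1 + 0.079433 + 0.0013183) = 1/1.0808 = 0.9253; α₂ = α₁·K2/[H⁺] = 0.001220
α₁ + 2α₂ = 0.9277
CA = 0.9277 × 3.51 = 3.26 mmol/L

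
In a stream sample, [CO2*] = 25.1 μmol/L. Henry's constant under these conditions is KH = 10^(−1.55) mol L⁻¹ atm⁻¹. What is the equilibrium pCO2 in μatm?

pCO2 = 891 μatm

KH = 10^(−1.55) = 2.818×10^-2 mol L⁻¹ atm⁻¹
pCO2 = [CO2*]/KH = 25.1×10^-6 / 2.818×10^-2 = 8.91×10^-4 atm = 891 μatm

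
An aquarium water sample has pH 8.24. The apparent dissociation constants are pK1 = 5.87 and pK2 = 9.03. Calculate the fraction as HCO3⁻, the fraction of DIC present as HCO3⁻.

α₁ = 0.857

α₁ = 1 / (1 + [H⁺]/K1 + K2/[H⁺]) = 1 / (1 + 10^-2.37 + 10^-0.79)
   = 1 / (1 + 0.0042658 + 0.16218) = 1/1.1664 = 0.8573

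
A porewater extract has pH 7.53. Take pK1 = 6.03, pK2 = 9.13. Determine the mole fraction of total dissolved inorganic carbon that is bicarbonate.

α₁ = 0.946

α₁ = 1 / (1 + [H⁺]/K1 + K2/[H⁺]) = 1 / (1 + 10^-1.50 + 10^-1.60)
   = 1 / (1 + 0.031623 + 0.025119) = 1/1.0567 = 0.9463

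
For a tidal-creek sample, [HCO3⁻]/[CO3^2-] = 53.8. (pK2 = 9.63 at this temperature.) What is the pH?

pH = 7.90

From K2 = [H⁺][CO3^2-]/[HCO3⁻]:  pH = pK2 − log₁₀([HCO3⁻]/[CO3^2-])
log₁₀(53.8) = +1.731
pH = 9.63 − (+1.731) = 7.90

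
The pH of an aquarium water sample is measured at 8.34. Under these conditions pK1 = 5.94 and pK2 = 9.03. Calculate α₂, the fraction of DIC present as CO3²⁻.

α₂ = 1 / (1 + [H⁺]/K2 + [H⁺]²/(K1K2)) = 1 / (1 + 10^+0.69 + 10^-1.71)
   = 1 / (1 + 4.8978 + 0.019498) = 1/5.9173 = 0.1690

α₂ = 0.169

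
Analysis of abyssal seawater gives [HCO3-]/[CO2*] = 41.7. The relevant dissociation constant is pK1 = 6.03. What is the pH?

From K1 = [H⁺][HCO3-]/[CO2*]:  pH = pK1 + log₁₀([HCO3-]/[CO2*])
log₁₀(41.7) = +1.620
pH = 6.03 + (+1.620) = 7.65

pH = 7.65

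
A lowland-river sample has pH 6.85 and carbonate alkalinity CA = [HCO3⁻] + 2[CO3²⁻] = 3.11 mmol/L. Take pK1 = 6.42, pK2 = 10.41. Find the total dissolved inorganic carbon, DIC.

DIC = 4.26 mmol/L

CA = [HCO3⁻] + 2[CO3²⁻] = (α₁ + 2α₂)·DIC
At pH 6.85: [H⁺]/K1 = 10^-0.43 = 0.37154, K2/[H⁺] = 10^-3.56 = 0.00027542
α₁ = 1/(1 + 0.37154 + 0.00027542) = 1/1.3718 = 0.7290; α₂ = α₁·K2/[H⁺] = 0.0002008
α₁ + 2α₂ = 0.7294
DIC = CA / (α₁ + 2α₂) = 3.11 / 0.7294 = 4.26 mmol/L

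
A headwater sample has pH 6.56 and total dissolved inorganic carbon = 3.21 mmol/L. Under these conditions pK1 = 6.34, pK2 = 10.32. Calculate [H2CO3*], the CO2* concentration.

α₀ = 1 / (1 + K1/[H⁺] + K1K2/[H⁺]²) = 1 / (1 + 10^+0.22 + 10^-3.54)
   = 1 / (1 + 1.6596 + 0.00028840) = 1/2.6599 = 0.3760
[CO2*] = α₀ × DIC = 0.3760 × 3.21 = 1.21 mmol/L

[CO2*] = 1.21 mmol/L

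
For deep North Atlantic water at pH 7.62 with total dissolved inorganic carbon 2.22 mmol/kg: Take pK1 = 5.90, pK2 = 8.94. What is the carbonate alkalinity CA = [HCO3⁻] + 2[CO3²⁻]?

CA = [HCO3⁻] + 2[CO3²⁻] = (α₁ + 2α₂)·DIC
At pH 7.62: [H⁺]/K1 = 10^-1.72 = 0.019055, K2/[H⁺] = 10^-1.32 = 0.047863
α₁ = 1/(1 + 0.019055 + 0.047863) = 1/1.0669 = 0.9373; α₂ = α₁·K2/[H⁺] = 0.04486
α₁ + 2α₂ = 1.0270
CA = 1.0270 × 2.22 = 2.28 mmol/kg

CA = 2.28 mmol/kg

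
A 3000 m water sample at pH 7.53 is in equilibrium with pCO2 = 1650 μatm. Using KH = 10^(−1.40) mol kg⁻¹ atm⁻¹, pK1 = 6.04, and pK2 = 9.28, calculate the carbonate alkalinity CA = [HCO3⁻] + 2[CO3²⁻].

[CO2*] = KH · pCO2 = 10^(−1.40) × 1650×10^-6 = 6.569×10^-5 mol/kg
α₀ = 1/(1 + K1/[H⁺] + K1K2/[H⁺]²) = 1/(1 + 10^+1.49 + 10^-0.26) = 0.03081
DIC = [CO2*]/α₀ = 6.569×10^-5 / 0.03081 = 2.132 mmol/kg
CA = (α₁ + 2α₂)·DIC = (0.9523 + 2×0.01693) × 2.132 = 2.10 mmol/kg

CA = 2.10 mmol/kg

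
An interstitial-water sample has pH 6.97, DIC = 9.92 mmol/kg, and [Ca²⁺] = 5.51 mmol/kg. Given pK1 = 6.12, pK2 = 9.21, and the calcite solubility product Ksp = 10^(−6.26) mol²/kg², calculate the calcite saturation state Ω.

Ω = 0.499

α₂ = 1 / (1 + [H⁺]/K2 + [H⁺]²/(K1K2)) = 1 / (1 + 10^+2.24 + 10^+1.39)
   = 1 / (1 + 173.78 + 24.547) = 1/199.33 = 0.005017
[CO3²⁻] = α₂ × DIC = 0.005017 × 9.92 = 0.04977 mmol/kg
Ksp = 10^(−6.26) = 5.495×10^-7
Ω = [Ca²⁺][CO3²⁻]/Ksp = (5.51×10^-3)(4.977×10^-5) / 5.495×10^-7 = 0.499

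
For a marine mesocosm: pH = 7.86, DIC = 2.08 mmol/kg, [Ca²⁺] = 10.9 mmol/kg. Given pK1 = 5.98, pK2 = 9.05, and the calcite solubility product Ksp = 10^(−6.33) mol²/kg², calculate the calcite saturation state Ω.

α₂ = 1 / (1 + [H⁺]/K2 + [H⁺]²/(K1K2)) = 1 / (1 + 10^+1.19 + 10^-0.69)
   = 1 / (1 + 15.488 + 0.20417) = 1/16.692 = 0.05991
[CO3²⁻] = α₂ × DIC = 0.05991 × 2.08 = 0.1246 mmol/kg
Ksp = 10^(−6.33) = 4.677×10^-7
Ω = [Ca²⁺][CO3²⁻]/Ksp = (10.9×10^-3)(1.246×10^-4) / 4.677×10^-7 = 2.90

Ω = 2.90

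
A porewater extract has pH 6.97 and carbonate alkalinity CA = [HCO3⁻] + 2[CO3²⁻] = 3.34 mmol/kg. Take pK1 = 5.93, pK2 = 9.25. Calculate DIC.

DIC = 3.62 mmol/kg

CA = [HCO3⁻] + 2[CO3²⁻] = (α₁ + 2α₂)·DIC
At pH 6.97: [H⁺]/K1 = 10^-1.04 = 0.091201, K2/[H⁺] = 10^-2.28 = 0.0052481
α₁ = 1/(1 + 0.091201 + 0.0052481) = 1/1.0964 = 0.9120; α₂ = α₁·K2/[H⁺] = 0.004786
α₁ + 2α₂ = 0.9216
DIC = CA / (α₁ + 2α₂) = 3.34 / 0.9216 = 3.62 mmol/kg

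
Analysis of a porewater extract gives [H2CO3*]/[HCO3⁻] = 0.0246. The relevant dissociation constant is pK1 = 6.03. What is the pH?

From K1 = [H⁺][HCO3⁻]/[H2CO3*]:  pH = pK1 − log₁₀([H2CO3*]/[HCO3⁻])
log₁₀(0.0246) = -1.609
pH = 6.03 − (-1.609) = 7.64

pH = 7.64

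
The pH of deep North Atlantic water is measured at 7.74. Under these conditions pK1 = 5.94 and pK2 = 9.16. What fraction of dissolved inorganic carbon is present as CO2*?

α₀ = 1 / (1 + K1/[H⁺] + K1K2/[H⁺]²) = 1 / (1 + 10^+1.80 + 10^+0.38)
   = 1 / (1 + 63.096 + 2.3988) = 1/66.495 = 0.01504

α₀ = 0.0150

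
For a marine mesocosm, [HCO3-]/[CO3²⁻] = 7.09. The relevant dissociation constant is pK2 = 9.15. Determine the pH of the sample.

pH = 8.30

From K2 = [H⁺][CO3²⁻]/[HCO3-]:  pH = pK2 − log₁₀([HCO3-]/[CO3²⁻])
log₁₀(7.09) = +0.851
pH = 9.15 − (+0.851) = 8.30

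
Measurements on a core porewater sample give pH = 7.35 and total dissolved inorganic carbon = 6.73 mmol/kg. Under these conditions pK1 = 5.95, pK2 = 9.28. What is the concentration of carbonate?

α₂ = 1 / (1 + [H⁺]/K2 + [H⁺]²/(K1K2)) = 1 / (1 + 10^+1.93 + 10^+0.53)
   = 1 / (1 + 85.114 + 3.3884) = 1/89.502 = 0.01117
[CO3²⁻] = α₂ × DIC = 0.01117 × 6.73 = 0.0752 mmol/kg

[CO3²⁻] = 0.0752 mmol/kg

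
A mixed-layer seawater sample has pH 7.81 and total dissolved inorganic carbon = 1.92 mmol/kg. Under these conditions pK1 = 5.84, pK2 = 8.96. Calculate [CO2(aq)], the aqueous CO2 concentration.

[CO2*] = 19.0 μmol/kg

α₀ = 1 / (1 + K1/[H⁺] + K1K2/[H⁺]²) = 1 / (1 + 10^+1.97 + 10^+0.82)
   = 1 / (1 + 93.325 + 6.6069) = 1/100.93 = 0.009908
[CO2*] = α₀ × DIC = 0.009908 × 1.92 = 0.0190 mmol/kg = 19.0 μmol/kg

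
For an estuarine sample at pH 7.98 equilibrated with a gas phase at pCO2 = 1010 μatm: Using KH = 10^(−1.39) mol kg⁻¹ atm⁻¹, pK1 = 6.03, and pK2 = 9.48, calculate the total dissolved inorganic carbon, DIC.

[CO2*] = KH · pCO2 = 10^(−1.39) × 1010×10^-6 = 4.115×10^-5 mol/kg
α₀ = 1/(1 + K1/[H⁺] + K1K2/[H⁺]²) = 1/(1 + 10^+1.95 + 10^+0.45) = 0.01076
DIC = [CO2*]/α₀ = 4.115×10^-5 / 0.01076 = 3.82 mmol/kg

DIC = 3.82 mmol/kg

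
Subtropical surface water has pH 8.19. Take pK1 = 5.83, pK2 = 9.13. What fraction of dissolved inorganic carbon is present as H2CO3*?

α₀ = 1 / (1 + K1/[H⁺] + K1K2/[H⁺]²) = 1 / (1 + 10^+2.36 + 10^+1.42)
   = 1 / (1 + 229.09 + 26.303) = 1/256.39 = 0.003900

α₀ = 0.00390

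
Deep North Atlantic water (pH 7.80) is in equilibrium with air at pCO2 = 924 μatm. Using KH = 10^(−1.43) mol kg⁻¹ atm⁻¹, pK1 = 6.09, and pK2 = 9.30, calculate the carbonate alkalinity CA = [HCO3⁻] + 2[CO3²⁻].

[CO2*] = KH · pCO2 = 10^(−1.43) × 924×10^-6 = 3.433×10^-5 mol/kg
α₀ = 1/(1 + K1/[H⁺] + K1K2/[H⁺]²) = 1/(1 + 10^+1.71 + 10^+0.21) = 0.01855
DIC = [CO2*]/α₀ = 3.433×10^-5 / 0.01855 = 1.851 mmol/kg
CA = (α₁ + 2α₂)·DIC = (0.9514 + 2×0.03008) × 1.851 = 1.87 mmol/kg

CA = 1.87 mmol/kg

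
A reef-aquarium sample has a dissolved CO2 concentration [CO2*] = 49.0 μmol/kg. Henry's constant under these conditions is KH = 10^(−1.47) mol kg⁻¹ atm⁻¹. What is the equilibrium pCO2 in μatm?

KH = 10^(−1.47) = 3.388×10^-2 mol kg⁻¹ atm⁻¹
pCO2 = [CO2*]/KH = 49.0×10^-6 / 3.388×10^-2 = 1.45×10^-3 atm = 1450 μatm

pCO2 = 1450 μatm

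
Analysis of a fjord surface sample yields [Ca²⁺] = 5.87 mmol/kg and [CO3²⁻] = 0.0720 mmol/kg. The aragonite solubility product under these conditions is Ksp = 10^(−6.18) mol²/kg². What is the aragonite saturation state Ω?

Ω = 0.640

Ksp = 10^(−6.18) = 6.607×10^-7
Ω = [Ca²⁺][CO3²⁻]/Ksp = (5.87×10^-3)(0.0720×10^-3) / 6.607×10^-7 = 0.640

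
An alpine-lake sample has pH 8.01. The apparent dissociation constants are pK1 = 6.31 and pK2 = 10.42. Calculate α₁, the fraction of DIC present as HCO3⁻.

α₁ = 1 / (1 + [H⁺]/K1 + K2/[H⁺]) = 1 / (1 + 10^-1.70 + 10^-2.41)
   = 1 / (1 + 0.019953 + 0.0038905) = 1/1.0238 = 0.9767

α₁ = 0.977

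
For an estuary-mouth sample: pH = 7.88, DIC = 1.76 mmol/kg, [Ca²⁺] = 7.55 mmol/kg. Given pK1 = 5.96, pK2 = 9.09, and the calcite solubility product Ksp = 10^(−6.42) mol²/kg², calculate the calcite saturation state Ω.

α₂ = 1 / (1 + [H⁺]/K2 + [H⁺]²/(K1K2)) = 1 / (1 + 10^+1.21 + 10^-0.71)
   = 1 / (1 + 16.218 + 0.19498) = 1/17.413 = 0.05743
[CO3²⁻] = α₂ × DIC = 0.05743 × 1.76 = 0.1011 mmol/kg
Ksp = 10^(−6.42) = 3.802×10^-7
Ω = [Ca²⁺][CO3²⁻]/Ksp = (7.55×10^-3)(1.011×10^-4) / 3.802×10^-7 = 2.01

Ω = 2.01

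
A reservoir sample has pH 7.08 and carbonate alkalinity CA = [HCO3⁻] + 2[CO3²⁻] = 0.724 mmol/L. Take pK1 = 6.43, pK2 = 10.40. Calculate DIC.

DIC = 0.886 mmol/L

CA = [HCO3⁻] + 2[CO3²⁻] = (α₁ + 2α₂)·DIC
At pH 7.08: [H⁺]/K1 = 10^-0.65 = 0.22387, K2/[H⁺] = 10^-3.32 = 0.00047863
α₁ = 1/(1 + 0.22387 + 0.00047863) = 1/1.2244 = 0.8168; α₂ = α₁·K2/[H⁺] = 0.0003909
α₁ + 2α₂ = 0.8175
DIC = CA / (α₁ + 2α₂) = 0.724 / 0.8175 = 0.886 mmol/L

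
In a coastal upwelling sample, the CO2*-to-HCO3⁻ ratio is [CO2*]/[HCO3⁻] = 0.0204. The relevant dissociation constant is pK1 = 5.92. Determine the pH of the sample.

From K1 = [H⁺][HCO3⁻]/[CO2*]:  pH = pK1 − log₁₀([CO2*]/[HCO3⁻])
log₁₀(0.0204) = -1.690
pH = 5.92 − (-1.690) = 7.61

pH = 7.61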